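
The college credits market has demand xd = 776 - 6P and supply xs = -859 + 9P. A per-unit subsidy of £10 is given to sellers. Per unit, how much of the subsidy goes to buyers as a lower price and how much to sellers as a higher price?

Pre-subsidy: 776 - 6P = -859 + 9P gives P* = 109, x* = 122.
With the subsidy, sellers receive Ps = Pb + 10 for each unit, where Pb is the price buyers pay.
Supply in terms of Pb becomes xs = -859 + 9(Pb + 10) = -769 + 9Pb. Setting this equal to demand: 776 - 6Pb = -769 + 9Pb, so Pb = 103.
Sellers receive Ps = 103 + 10 = 113; x' = 776 − 6·103 = 158.
Buyers' price falls by P* − Pb = 109 − 103 = 6; sellers' price rises by Ps − P* = 113 − 109 = 4.

Buyers gain £6 per unit; sellers gain £4 per unit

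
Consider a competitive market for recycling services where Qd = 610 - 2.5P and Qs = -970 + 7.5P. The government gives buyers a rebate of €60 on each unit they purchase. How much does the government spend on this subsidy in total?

Government cost = €19650

Pre-subsidy: 610 - 2.5P = -970 + 7.5P gives P* = 158, Q* = 215.
With the rebate, buyers effectively pay Pb = Ps − 60, where Ps is the price sellers receive.
Demand in terms of Ps becomes Qd = 610 − 2.5(Ps − 60) = 760 - 2.5Ps. Setting this equal to supply: 760 - 2.5Ps = -970 + 7.5Ps, so Ps = 173.
Buyers pay Pb = 173 − 60 = 113; Q' = -970 + 7.5·173 = 327.5.
Government outlay = subsidy × quantity = 60 × 327.5 = 19650.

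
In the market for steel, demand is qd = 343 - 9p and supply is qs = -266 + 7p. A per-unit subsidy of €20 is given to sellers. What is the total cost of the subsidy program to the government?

Government cost = €1583.75

Pre-subsidy: 343 - 9p = -266 + 7p gives p* = 38.0625, q* = 0.4375.
With the subsidy, sellers receive ps = pb + 20 for each unit, where pb is the price buyers pay.
Supply in terms of pb becomes qs = -266 + 7(pb + 20) = -126 + 7pb. Setting this equal to demand: 343 - 9pb = -126 + 7pb, so pb = 29.3125.
Sellers receive ps = 29.3125 + 20 = 49.3125; q' = 343 − 9·29.3125 = 79.1875.
Government outlay = subsidy × quantity = 20 × 79.1875 = 1583.75.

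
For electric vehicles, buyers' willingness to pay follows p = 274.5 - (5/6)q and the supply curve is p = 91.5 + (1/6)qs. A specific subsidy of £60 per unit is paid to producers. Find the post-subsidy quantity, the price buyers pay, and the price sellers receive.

Pre-subsidy: 274.5 - (5/6)q = 91.5 + (1/6)q gives q* = 183 and p* = 122.
With the subsidy, sellers receive ps = pb + 60 for each unit, where pb is the price buyers pay.
On the curves, pb = 274.5 - (5/6)q and ps = 91.5 + (1/6)q; the wedge ps − pb = 60 gives 91.5 + (1/6)q − (274.5 - (5/6)q) = 60, so q' = 243.
Then pb = 274.5 − (5/6)·243 = 72 and ps = 91.5 + (1/6)·243 = 132.

q' = 243; buyers pay £72; sellers receive £132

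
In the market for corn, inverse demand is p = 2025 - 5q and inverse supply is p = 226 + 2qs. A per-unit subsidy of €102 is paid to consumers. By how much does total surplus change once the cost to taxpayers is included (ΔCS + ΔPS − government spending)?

Pre-subsidy: 2025 - 5q = 226 + 2q gives q* = 257 and p* = 740.
With the rebate, buyers effectively pay pb = ps − 102, where ps is the price sellers receive.
On the curves, pb = 2025 - 5q and ps = 226 + 2q; the wedge ps − pb = 102 gives 226 + 2q − (2025 - 5q) = 102, so q' = 1901/7.
Then pb = 2025 − 5·(1901/7) = 4670/7 and ps = 226 + 2·(1901/7) = 5384/7.
ΔCS = ½(257 + 1901/7)(740 − 4670/7) = 943500/49; ΔPS = ½(257 + 1901/7)(5384/7 − 740) = 377400/49.
Government spending = 102 × 1901/7 = 193902/7.
Net change = 943500/49 + 377400/49 − 193902/7 = -5202/7. The loss equals the DWL triangle ½·102·102/7.

Net change in total surplus = -5202/7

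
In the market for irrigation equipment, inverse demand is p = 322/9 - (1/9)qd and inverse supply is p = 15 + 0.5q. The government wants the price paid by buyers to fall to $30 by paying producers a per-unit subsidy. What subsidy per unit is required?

Required subsidy s = $11 per unit

At a buyer price of 30, quantity demanded is 322 − 9·30 = 52.
Sellers supply 52 only when they receive ps = 15 + 0.5·52 = 41.
s = ps − pb = 41 − 30 = 11.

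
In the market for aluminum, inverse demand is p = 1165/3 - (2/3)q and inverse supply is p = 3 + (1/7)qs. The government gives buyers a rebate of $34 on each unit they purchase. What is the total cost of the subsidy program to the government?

Pre-subsidy: 1165/3 - (2/3)q = 3 + (1/7)q gives q* = 476 and p* = 71.
With the rebate, buyers effectively pay pb = ps − 34, where ps is the price sellers receive.
On the curves, pb = 1165/3 - (2/3)q and ps = 3 + (1/7)q; the wedge ps − pb = 34 gives 3 + (1/7)q − (1165/3 - (2/3)q) = 34, so q' = 518.
Then pb = 1165/3 − (2/3)·518 = 43 and ps = 3 + (1/7)·518 = 77.
Government outlay = subsidy × quantity = 34 × 518 = 17612.

Government cost = $17612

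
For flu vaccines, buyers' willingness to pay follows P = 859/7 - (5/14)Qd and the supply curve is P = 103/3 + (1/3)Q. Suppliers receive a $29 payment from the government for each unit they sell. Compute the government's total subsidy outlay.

Government cost = $4930

Pre-subsidy: 859/7 - (5/14)Q = 103/3 + (1/3)Q gives Q* = 128 and P* = 77.
With the subsidy, sellers receive Ps = Pb + 29 for each unit, where Pb is the price buyers pay.
On the curves, Pb = 859/7 - (5/14)Q and Ps = 103/3 + (1/3)Q; the wedge Ps − Pb = 29 gives 103/3 + (1/3)Q − (859/7 - (5/14)Q) = 29, so Q' = 170.
Then Pb = 859/7 − (5/14)·170 = 62 and Ps = 103/3 + (1/3)·170 = 91.
Government outlay = subsidy × quantity = 29 × 170 = 4930.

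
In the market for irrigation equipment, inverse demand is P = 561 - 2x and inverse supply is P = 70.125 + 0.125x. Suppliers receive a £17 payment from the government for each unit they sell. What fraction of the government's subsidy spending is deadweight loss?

DWL / government spending = 4/239

Pre-subsidy: 561 - 2x = 70.125 + 0.125x gives x* = 231 and P* = 99.
With the subsidy, sellers receive Ps = Pb + 17 for each unit, where Pb is the price buyers pay.
On the curves, Pb = 561 - 2x and Ps = 70.125 + 0.125x; the wedge Ps − Pb = 17 gives 70.125 + 0.125x − (561 - 2x) = 17, so x' = 239.
Then Pb = 561 − 2·239 = 83 and Ps = 70.125 + 0.125·239 = 100.
ΔCS = ½(231 + 239)(99 − 83) = 3760; ΔPS = ½(231 + 239)(100 − 99) = 235.
Government spending = 17 × 239 = 4063.
DWL = ½ × 17 × (239 − 231) = 68; fraction = 68 / 4063 = 4/239.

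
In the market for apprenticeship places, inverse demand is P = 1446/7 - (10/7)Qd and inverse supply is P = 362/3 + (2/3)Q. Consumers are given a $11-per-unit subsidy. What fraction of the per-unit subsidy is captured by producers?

Producer share = 7/22

Pre-subsidy: 1446/7 - (10/7)Q = 362/3 + (2/3)Q gives Q* = 41 and P* = 148.
With the rebate, buyers effectively pay Pb = Ps − 11, where Ps is the price sellers receive.
On the curves, Pb = 1446/7 - (10/7)Q and Ps = 362/3 + (2/3)Q; the wedge Ps − Pb = 11 gives 362/3 + (2/3)Q − (1446/7 - (10/7)Q) = 11, so Q' = 46.25.
Then Pb = 1446/7 − (10/7)·46.25 = 140.5 and Ps = 362/3 + (2/3)·46.25 = 151.5.
Buyers' price falls by P* − Pb = 148 − 140.5 = 7.5; sellers' price rises by Ps − P* = 151.5 − 148 = 3.5.
So producers capture 3.5/11 = 7/22 of each unit of subsidy.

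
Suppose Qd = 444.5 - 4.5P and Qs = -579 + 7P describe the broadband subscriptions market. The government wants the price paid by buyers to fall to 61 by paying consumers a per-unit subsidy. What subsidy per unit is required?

Required subsidy s = 46 per unit

At a buyer price of 61, quantity demanded is 444.5 − 4.5·61 = 170.
Sellers supply 170 only when they receive Ps with -579 + 7·Ps = 170, i.e. Ps = 107.
s = Ps − Pb = 107 − 61 = 46.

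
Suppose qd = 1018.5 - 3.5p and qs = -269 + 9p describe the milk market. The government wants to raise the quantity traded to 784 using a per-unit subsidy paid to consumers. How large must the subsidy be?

Required subsidy s = 50 per unit

At q = 784, invert demand for the buyer price: pb = (1018.5 − 784)/3.5 = 67; invert supply for the seller price: ps = (784 − (-269))/9 = 117.
The subsidy must fill the gap: s = ps − pb = 117 − 67 = 50.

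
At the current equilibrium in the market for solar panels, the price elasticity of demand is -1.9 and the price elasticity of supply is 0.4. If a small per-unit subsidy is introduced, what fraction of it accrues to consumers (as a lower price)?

Consumer share = 4/23

For a small subsidy around the equilibrium, the benefit split depends on the relative slopes, which at a point are proportional to the elasticities.
Buyer share = εs/(εs + |εd|) = 0.4/(0.4 + 1.9) = 4/23; seller share = |εd|/(εs + |εd|) = 19/23.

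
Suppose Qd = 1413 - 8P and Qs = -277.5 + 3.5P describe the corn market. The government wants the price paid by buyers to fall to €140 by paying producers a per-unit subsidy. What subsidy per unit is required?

Required subsidy s = €23 per unit

At a buyer price of 140, quantity demanded is 1413 − 8·140 = 293.
Sellers supply 293 only when they receive Ps with -277.5 + 3.5·Ps = 293, i.e. Ps = 163.
s = Ps − Pb = 163 − 140 = 23.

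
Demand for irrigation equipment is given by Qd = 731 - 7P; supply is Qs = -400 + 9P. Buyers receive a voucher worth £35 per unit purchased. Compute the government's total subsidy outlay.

Government cost = £13090

Pre-subsidy: 731 - 7P = -400 + 9P gives P* = 70.6875, Q* = 236.1875.
With the rebate, buyers effectively pay Pb = Ps − 35, where Ps is the price sellers receive.
Demand in terms of Ps becomes Qd = 731 − 7(Ps − 35) = 976 - 7Ps. Setting this equal to supply: 976 - 7Ps = -400 + 9Ps, so Ps = 86.
Buyers pay Pb = 86 − 35 = 51; Q' = -400 + 9·86 = 374.
Government outlay = subsidy × quantity = 35 × 374 = 13090.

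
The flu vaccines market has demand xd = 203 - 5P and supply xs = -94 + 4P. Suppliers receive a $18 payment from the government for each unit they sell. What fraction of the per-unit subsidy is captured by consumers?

Pre-subsidy: 203 - 5P = -94 + 4P gives P* = 33, x* = 38.
With the subsidy, sellers receive Ps = Pb + 18 for each unit, where Pb is the price buyers pay.
Supply in terms of Pb becomes xs = -94 + 4(Pb + 18) = -22 + 4Pb. Setting this equal to demand: 203 - 5Pb = -22 + 4Pb, so Pb = 25.
Sellers receive Ps = 25 + 18 = 43; x' = 203 − 5·25 = 78.
Buyers' price falls by P* − Pb = 33 − 25 = 8; sellers' price rises by Ps − P* = 43 − 33 = 10.
So consumers capture 8/18 = 4/9 of each unit of subsidy.

Consumer share = 4/9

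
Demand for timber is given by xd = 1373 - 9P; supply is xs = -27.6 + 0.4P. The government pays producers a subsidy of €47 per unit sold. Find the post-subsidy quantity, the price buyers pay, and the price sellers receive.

x' = 50; buyers pay €147; sellers receive €194

Pre-subsidy: 1373 - 9P = -27.6 + 0.4P gives P* = 149, x* = 32.
With the subsidy, sellers receive Ps = Pb + 47 for each unit, where Pb is the price buyers pay.
Supply in terms of Pb becomes xs = -27.6 + 0.4(Pb + 47) = -8.8 + 0.4Pb. Setting this equal to demand: 1373 - 9Pb = -8.8 + 0.4Pb, so Pb = 147.
Sellers receive Ps = 147 + 47 = 194; x' = 1373 − 9·147 = 50.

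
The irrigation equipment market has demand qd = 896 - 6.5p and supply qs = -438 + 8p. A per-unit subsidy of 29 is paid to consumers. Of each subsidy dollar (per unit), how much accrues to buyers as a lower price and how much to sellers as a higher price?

Buyers gain 16 per unit; sellers gain 13 per unit

Pre-subsidy: 896 - 6.5p = -438 + 8p gives p* = 92, q* = 298.
With the rebate, buyers effectively pay pb = ps − 29, where ps is the price sellers receive.
Demand in terms of ps becomes qd = 896 − 6.5(ps − 29) = 1084.5 - 6.5ps. Setting this equal to supply: 1084.5 - 6.5ps = -438 + 8ps, so ps = 105.
Buyers pay pb = 105 − 29 = 76; q' = -438 + 8·105 = 402.
Buyers' price falls by p* − pb = 92 − 76 = 16; sellers' price rises by ps − p* = 105 − 92 = 13.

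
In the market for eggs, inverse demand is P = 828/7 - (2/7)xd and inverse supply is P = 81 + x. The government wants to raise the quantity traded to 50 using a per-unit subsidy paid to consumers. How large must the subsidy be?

At x = 50, from the demand curve buyers pay Pb = 828/7 − (2/7)·50 = 104; from the supply curve sellers need Ps = 81 + 1·50 = 131.
The subsidy must fill the gap: s = Ps − Pb = 131 − 104 = 27.

Required subsidy s = 27 per unit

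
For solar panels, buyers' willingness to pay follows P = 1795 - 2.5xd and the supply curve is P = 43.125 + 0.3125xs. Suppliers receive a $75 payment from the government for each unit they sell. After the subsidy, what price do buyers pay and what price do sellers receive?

Pre-subsidy: 1795 - 2.5x = 43.125 + 0.3125x gives x* = 5606/9 and P* = 2140/9.
With the subsidy, sellers receive Ps = Pb + 75 for each unit, where Pb is the price buyers pay.
On the curves, Pb = 1795 - 2.5x and Ps = 43.125 + 0.3125x; the wedge Ps − Pb = 75 gives 43.125 + 0.3125x − (1795 - 2.5x) = 75, so x' = 5846/9.
Then Pb = 1795 − 2.5·(5846/9) = 1540/9 and Ps = 43.125 + 0.3125·(5846/9) = 2215/9.

Buyers pay 1540/9; sellers receive 2215/9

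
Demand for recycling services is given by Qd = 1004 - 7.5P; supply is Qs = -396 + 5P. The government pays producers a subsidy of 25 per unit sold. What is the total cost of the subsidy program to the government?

Pre-subsidy: 1004 - 7.5P = -396 + 5P gives P* = 112, Q* = 164.
With the subsidy, sellers receive Ps = Pb + 25 for each unit, where Pb is the price buyers pay.
Supply in terms of Pb becomes Qs = -396 + 5(Pb + 25) = -271 + 5Pb. Setting this equal to demand: 1004 - 7.5Pb = -271 + 5Pb, so Pb = 102.
Sellers receive Ps = 102 + 25 = 127; Q' = 1004 − 7.5·102 = 239.
Government outlay = subsidy × quantity = 25 × 239 = 5975.

Government cost = 5975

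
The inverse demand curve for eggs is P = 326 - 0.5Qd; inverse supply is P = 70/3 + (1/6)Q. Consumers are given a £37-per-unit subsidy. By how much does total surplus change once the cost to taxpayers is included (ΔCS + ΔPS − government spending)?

Pre-subsidy: 326 - 0.5Q = 70/3 + (1/6)Q gives Q* = 454 and P* = 99.
With the rebate, buyers effectively pay Pb = Ps − 37, where Ps is the price sellers receive.
On the curves, Pb = 326 - 0.5Q and Ps = 70/3 + (1/6)Q; the wedge Ps − Pb = 37 gives 70/3 + (1/6)Q − (326 - 0.5Q) = 37, so Q' = 509.5.
Then Pb = 326 − 0.5·509.5 = 71.25 and Ps = 70/3 + (1/6)·509.5 = 108.25.
ΔCS = ½(454 + 509.5)(99 − 71.25) = 13368.5625; ΔPS = ½(454 + 509.5)(108.25 − 99) = 4456.1875.
Government spending = 37 × 509.5 = 18851.5.
Net change = 13368.5625 + 4456.1875 − 18851.5 = -1026.75. The loss equals the DWL triangle ½·37·55.5.

Net change in total surplus = -£1026.75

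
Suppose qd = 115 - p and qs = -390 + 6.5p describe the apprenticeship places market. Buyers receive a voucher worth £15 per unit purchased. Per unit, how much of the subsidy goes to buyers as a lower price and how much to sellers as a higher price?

Buyers gain £13 per unit; sellers gain £2 per unit

Pre-subsidy: 115 - p = -390 + 6.5p gives p* = 202/3, q* = 143/3.
With the rebate, buyers effectively pay pb = ps − 15, where ps is the price sellers receive.
Demand in terms of ps becomes qd = 115 − 1(ps − 15) = 130 - ps. Setting this equal to supply: 130 - ps = -390 + 6.5ps, so ps = 208/3.
Buyers pay pb = 208/3 − 15 = 163/3; q' = -390 + 6.5·(208/3) = 182/3.
Buyers' price falls by p* − pb = 202/3 − 163/3 = 13; sellers' price rises by ps − p* = 208/3 − 202/3 = 2.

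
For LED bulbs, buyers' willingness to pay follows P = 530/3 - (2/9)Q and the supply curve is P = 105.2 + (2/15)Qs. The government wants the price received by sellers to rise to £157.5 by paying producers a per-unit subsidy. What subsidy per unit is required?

At a seller price of 157.5, quantity supplied is -789 + 7.5·157.5 = 392.25.
Buyers absorb 392.25 only when they pay Pb = 530/3 − (2/9)·392.25 = 89.5.
s = Ps − Pb = 157.5 − 89.5 = 68.

Required subsidy s = £68 per unit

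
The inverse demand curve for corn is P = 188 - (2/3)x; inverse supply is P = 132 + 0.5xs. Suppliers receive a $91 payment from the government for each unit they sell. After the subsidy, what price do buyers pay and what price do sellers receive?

Buyers pay $104; sellers receive $195

Pre-subsidy: 188 - (2/3)x = 132 + 0.5x gives x* = 48 and P* = 156.
With the subsidy, sellers receive Ps = Pb + 91 for each unit, where Pb is the price buyers pay.
On the curves, Pb = 188 - (2/3)x and Ps = 132 + 0.5x; the wedge Ps − Pb = 91 gives 132 + 0.5x − (188 - (2/3)x) = 91, so x' = 126.
Then Pb = 188 − (2/3)·126 = 104 and Ps = 132 + 0.5·126 = 195.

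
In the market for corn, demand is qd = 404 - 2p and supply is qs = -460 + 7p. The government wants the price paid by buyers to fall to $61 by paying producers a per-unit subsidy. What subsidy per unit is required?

Required subsidy s = $45 per unit

At a buyer price of 61, quantity demanded is 404 − 2·61 = 282.
Sellers supply 282 only when they receive ps with -460 + 7·ps = 282, i.e. ps = 106.
s = ps − pb = 106 − 61 = 45.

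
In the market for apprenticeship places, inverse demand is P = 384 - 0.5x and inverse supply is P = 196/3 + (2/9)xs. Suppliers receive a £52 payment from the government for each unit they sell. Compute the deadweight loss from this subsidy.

Pre-subsidy: 384 - 0.5x = 196/3 + (2/9)x gives x* = 5736/13 and P* = 2124/13.
With the subsidy, sellers receive Ps = Pb + 52 for each unit, where Pb is the price buyers pay.
On the curves, Pb = 384 - 0.5x and Ps = 196/3 + (2/9)x; the wedge Ps − Pb = 52 gives 196/3 + (2/9)x − (384 - 0.5x) = 52, so x' = 6672/13.
Then Pb = 384 − 0.5·(6672/13) = 1656/13 and Ps = 196/3 + (2/9)·(6672/13) = 2332/13.
The subsidy expands output by 6672/13 − 5736/13 = 72 past the efficient level; on those units the gap between marginal cost and willingness to pay runs from 0 up to 52.
DWL = ½ × 52 × 72 = 1872.

Deadweight loss = £1872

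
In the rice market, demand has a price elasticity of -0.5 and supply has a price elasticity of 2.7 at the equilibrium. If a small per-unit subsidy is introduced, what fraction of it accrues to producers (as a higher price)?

Producer share = 0.15625

For a small subsidy around the equilibrium, the benefit split depends on the relative slopes, which at a point are proportional to the elasticities.
Buyer share = εs/(εs + |εd|) = 2.7/(2.7 + 0.5) = 0.84375; seller share = |εd|/(εs + |εd|) = 0.15625.
So producers capture 0.15625 of the subsidy.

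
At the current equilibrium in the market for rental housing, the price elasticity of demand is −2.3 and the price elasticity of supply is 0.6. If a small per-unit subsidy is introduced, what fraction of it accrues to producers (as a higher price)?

For a small subsidy around the equilibrium, the benefit split depends on the relative slopes, which at a point are proportional to the elasticities.
Buyer share = εs/(εs + |εd|) = 0.6/(0.6 + 2.3) = 6/29; seller share = |εd|/(εs + |εd|) = 23/29.
So producers capture 23/29 of the subsidy.

Producer share = 23/29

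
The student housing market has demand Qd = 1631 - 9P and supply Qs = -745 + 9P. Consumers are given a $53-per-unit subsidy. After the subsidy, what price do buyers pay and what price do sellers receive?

Buyers pay $105.5; sellers receive $158.5

Pre-subsidy: 1631 - 9P = -745 + 9P gives P* = 132, Q* = 443.
With the rebate, buyers effectively pay Pb = Ps − 53, where Ps is the price sellers receive.
Demand in terms of Ps becomes Qd = 1631 − 9(Ps − 53) = 2108 - 9Ps. Setting this equal to supply: 2108 - 9Ps = -745 + 9Ps, so Ps = 158.5.
Buyers pay Pb = 158.5 − 53 = 105.5; Q' = -745 + 9·158.5 = 681.5.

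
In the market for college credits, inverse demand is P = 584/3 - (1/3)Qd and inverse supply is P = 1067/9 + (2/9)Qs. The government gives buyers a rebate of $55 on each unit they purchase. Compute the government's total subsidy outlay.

Pre-subsidy: 584/3 - (1/3)Q = 1067/9 + (2/9)Q gives Q* = 137 and P* = 149.
With the rebate, buyers effectively pay Pb = Ps − 55, where Ps is the price sellers receive.
On the curves, Pb = 584/3 - (1/3)Q and Ps = 1067/9 + (2/9)Q; the wedge Ps − Pb = 55 gives 1067/9 + (2/9)Q − (584/3 - (1/3)Q) = 55, so Q' = 236.
Then Pb = 584/3 − (1/3)·236 = 116 and Ps = 1067/9 + (2/9)·236 = 171.
Government outlay = subsidy × quantity = 55 × 236 = 12980.

Government cost = $12980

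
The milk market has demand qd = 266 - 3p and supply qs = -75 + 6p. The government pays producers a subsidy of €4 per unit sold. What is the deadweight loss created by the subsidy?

Pre-subsidy: 266 - 3p = -75 + 6p gives p* = 341/9, q* = 457/3.
With the subsidy, sellers receive ps = pb + 4 for each unit, where pb is the price buyers pay.
Supply in terms of pb becomes qs = -75 + 6(pb + 4) = -51 + 6pb. Setting this equal to demand: 266 - 3pb = -51 + 6pb, so pb = 317/9.
Sellers receive ps = 317/9 + 4 = 353/9; q' = 266 − 3·(317/9) = 481/3.
The subsidy expands output by 481/3 − 457/3 = 8 past the efficient level; on those units the gap between marginal cost and willingness to pay runs from 0 up to 4.
DWL = ½ × 4 × 8 = 16.

Deadweight loss = €16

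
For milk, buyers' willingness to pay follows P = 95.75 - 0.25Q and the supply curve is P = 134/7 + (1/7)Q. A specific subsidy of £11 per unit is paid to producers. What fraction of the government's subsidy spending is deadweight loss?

DWL / government spending = 14/223

Pre-subsidy: 95.75 - 0.25Q = 134/7 + (1/7)Q gives Q* = 195 and P* = 47.
With the subsidy, sellers receive Ps = Pb + 11 for each unit, where Pb is the price buyers pay.
On the curves, Pb = 95.75 - 0.25Q and Ps = 134/7 + (1/7)Q; the wedge Ps − Pb = 11 gives 134/7 + (1/7)Q − (95.75 - 0.25Q) = 11, so Q' = 223.
Then Pb = 95.75 − 0.25·223 = 40 and Ps = 134/7 + (1/7)·223 = 51.
ΔCS = ½(195 + 223)(47 − 40) = 1463; ΔPS = ½(195 + 223)(51 − 47) = 836.
Government spending = 11 × 223 = 2453.
DWL = ½ × 11 × (223 − 195) = 154; fraction = 154 / 2453 = 14/223.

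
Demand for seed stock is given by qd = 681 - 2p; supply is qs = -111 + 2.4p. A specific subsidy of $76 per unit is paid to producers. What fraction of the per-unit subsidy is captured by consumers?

Consumer share = 6/11

Pre-subsidy: 681 - 2p = -111 + 2.4p gives p* = 180, q* = 321.
With the subsidy, sellers receive ps = pb + 76 for each unit, where pb is the price buyers pay.
Supply in terms of pb becomes qs = -111 + 2.4(pb + 76) = 71.4 + 2.4pb. Setting this equal to demand: 681 - 2pb = 71.4 + 2.4pb, so pb = 1524/11.
Sellers receive ps = 1524/11 + 76 = 2360/11; q' = 681 − 2·(1524/11) = 4443/11.
Buyers' price falls by p* − pb = 180 − 1524/11 = 456/11; sellers' price rises by ps − p* = 2360/11 − 180 = 380/11.
So consumers capture (456/11)/76 = 6/11 of each unit of subsidy.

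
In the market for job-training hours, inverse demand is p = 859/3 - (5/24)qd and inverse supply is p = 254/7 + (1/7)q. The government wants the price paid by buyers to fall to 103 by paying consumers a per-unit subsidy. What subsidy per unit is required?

At a buyer price of 103, quantity demanded is 1374.4 − 4.8·103 = 880.
Sellers supply 880 only when they receive ps = 254/7 + (1/7)·880 = 162.
s = ps − pb = 162 − 103 = 59.

Required subsidy s = 59 per unit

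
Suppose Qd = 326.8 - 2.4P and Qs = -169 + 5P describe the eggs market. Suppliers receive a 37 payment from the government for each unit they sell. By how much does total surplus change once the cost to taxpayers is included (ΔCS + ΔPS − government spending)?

Net change in total surplus = -1110

Pre-subsidy: 326.8 - 2.4P = -169 + 5P gives P* = 67, Q* = 166.
With the subsidy, sellers receive Ps = Pb + 37 for each unit, where Pb is the price buyers pay.
Supply in terms of Pb becomes Qs = -169 + 5(Pb + 37) = 16 + 5Pb. Setting this equal to demand: 326.8 - 2.4Pb = 16 + 5Pb, so Pb = 42.
Sellers receive Ps = 42 + 37 = 79; Q' = 326.8 − 2.4·42 = 226.
ΔCS = ½(166 + 226)(67 − 42) = 4900; ΔPS = ½(166 + 226)(79 − 67) = 2352.
Government spending = 37 × 226 = 8362.
Net change = 4900 + 2352 − 8362 = -1110. The loss equals the DWL triangle ½·37·60.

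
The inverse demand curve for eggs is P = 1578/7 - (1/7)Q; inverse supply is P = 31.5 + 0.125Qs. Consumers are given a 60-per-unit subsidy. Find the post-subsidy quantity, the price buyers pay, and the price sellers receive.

Q' = 948; buyers pay 90; sellers receive 150

Pre-subsidy: 1578/7 - (1/7)Q = 31.5 + 0.125Q gives Q* = 724 and P* = 122.
With the rebate, buyers effectively pay Pb = Ps − 60, where Ps is the price sellers receive.
On the curves, Pb = 1578/7 - (1/7)Q and Ps = 31.5 + 0.125Q; the wedge Ps − Pb = 60 gives 31.5 + 0.125Q − (1578/7 - (1/7)Q) = 60, so Q' = 948.
Then Pb = 1578/7 − (1/7)·948 = 90 and Ps = 31.5 + 0.125·948 = 150.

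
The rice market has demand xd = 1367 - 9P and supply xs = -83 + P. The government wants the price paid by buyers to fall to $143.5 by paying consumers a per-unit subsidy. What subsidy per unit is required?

At a buyer price of 143.5, quantity demanded is 1367 − 9·143.5 = 75.5.
Sellers supply 75.5 only when they receive Ps with -83 + 1·Ps = 75.5, i.e. Ps = 158.5.
s = Ps − Pb = 158.5 − 143.5 = 15.

Required subsidy s = $15 per unit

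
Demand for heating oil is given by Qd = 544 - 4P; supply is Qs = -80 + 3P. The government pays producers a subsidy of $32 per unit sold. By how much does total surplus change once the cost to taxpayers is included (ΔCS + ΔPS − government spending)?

Pre-subsidy: 544 - 4P = -80 + 3P gives P* = 624/7, Q* = 1312/7.
With the subsidy, sellers receive Ps = Pb + 32 for each unit, where Pb is the price buyers pay.
Supply in terms of Pb becomes Qs = -80 + 3(Pb + 32) = 16 + 3Pb. Setting this equal to demand: 544 - 4Pb = 16 + 3Pb, so Pb = 528/7.
Sellers receive Ps = 528/7 + 32 = 752/7; Q' = 544 − 4·(528/7) = 1696/7.
ΔCS = ½(1312/7 + 1696/7)(624/7 − 528/7) = 144384/49; ΔPS = ½(1312/7 + 1696/7)(752/7 − 624/7) = 192512/49.
Government spending = 32 × 1696/7 = 54272/7.
Net change = 144384/49 + 192512/49 − 54272/7 = -6144/7. The loss equals the DWL triangle ½·32·384/7.

Net change in total surplus = -6144/7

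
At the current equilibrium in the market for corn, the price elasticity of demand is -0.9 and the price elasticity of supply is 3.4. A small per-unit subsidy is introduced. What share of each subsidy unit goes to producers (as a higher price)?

Producer share = 9/43

For a small subsidy around the equilibrium, the benefit split depends on the relative slopes, which at a point are proportional to the elasticities.
Buyer share = εs/(εs + |εd|) = 3.4/(3.4 + 0.9) = 34/43; seller share = |εd|/(εs + |εd|) = 9/43.
So producers capture 9/43 of the subsidy.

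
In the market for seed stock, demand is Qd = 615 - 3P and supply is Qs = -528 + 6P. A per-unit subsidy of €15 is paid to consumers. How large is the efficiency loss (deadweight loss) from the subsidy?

Deadweight loss = €225

Pre-subsidy: 615 - 3P = -528 + 6P gives P* = 127, Q* = 234.
With the rebate, buyers effectively pay Pb = Ps − 15, where Ps is the price sellers receive.
Demand in terms of Ps becomes Qd = 615 − 3(Ps − 15) = 660 - 3Ps. Setting this equal to supply: 660 - 3Ps = -528 + 6Ps, so Ps = 132.
Buyers pay Pb = 132 − 15 = 117; Q' = -528 + 6·132 = 264.
The subsidy expands output by 264 − 234 = 30 past the efficient level; on those units the gap between marginal cost and willingness to pay runs from 0 up to 15.
DWL = ½ × 15 × 30 = 225.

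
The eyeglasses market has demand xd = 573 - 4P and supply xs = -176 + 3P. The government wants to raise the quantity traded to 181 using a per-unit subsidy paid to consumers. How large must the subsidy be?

Required subsidy s = 21 per unit

At x = 181, invert demand for the buyer price: Pb = (573 − 181)/4 = 98; invert supply for the seller price: Ps = (181 − (-176))/3 = 119.
The subsidy must fill the gap: s = Ps − Pb = 119 − 98 = 21.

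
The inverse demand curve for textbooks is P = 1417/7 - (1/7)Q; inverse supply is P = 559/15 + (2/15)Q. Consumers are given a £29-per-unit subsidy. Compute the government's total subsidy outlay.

Pre-subsidy: 1417/7 - (1/7)Q = 559/15 + (2/15)Q gives Q* = 598 and P* = 117.
With the rebate, buyers effectively pay Pb = Ps − 29, where Ps is the price sellers receive.
On the curves, Pb = 1417/7 - (1/7)Q and Ps = 559/15 + (2/15)Q; the wedge Ps − Pb = 29 gives 559/15 + (2/15)Q − (1417/7 - (1/7)Q) = 29, so Q' = 703.
Then Pb = 1417/7 − (1/7)·703 = 102 and Ps = 559/15 + (2/15)·703 = 131.
Government outlay = subsidy × quantity = 29 × 703 = 20387.

Government cost = £20387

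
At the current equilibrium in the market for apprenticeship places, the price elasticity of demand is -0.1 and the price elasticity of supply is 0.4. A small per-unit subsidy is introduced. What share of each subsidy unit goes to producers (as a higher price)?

Producer share = 0.2

For a small subsidy around the equilibrium, the benefit split depends on the relative slopes, which at a point are proportional to the elasticities.
Buyer share = εs/(εs + |εd|) = 0.4/(0.4 + 0.1) = 0.8; seller share = |εd|/(εs + |εd|) = 0.2.
So producers capture 0.2 of the subsidy.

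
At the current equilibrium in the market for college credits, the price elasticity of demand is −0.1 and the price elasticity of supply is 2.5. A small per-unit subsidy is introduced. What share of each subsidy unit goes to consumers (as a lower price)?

Consumer share = 25/26

For a small subsidy around the equilibrium, the benefit split depends on the relative slopes, which at a point are proportional to the elasticities.
Buyer share = εs/(εs + |εd|) = 2.5/(2.5 + 0.1) = 25/26; seller share = |εd|/(εs + |εd|) = 1/26.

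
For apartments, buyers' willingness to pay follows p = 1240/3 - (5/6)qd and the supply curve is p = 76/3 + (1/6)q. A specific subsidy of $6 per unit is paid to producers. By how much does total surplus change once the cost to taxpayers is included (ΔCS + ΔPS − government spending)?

Net change in total surplus = -$18

Pre-subsidy: 1240/3 - (5/6)q = 76/3 + (1/6)q gives q* = 388 and p* = 90.
With the subsidy, sellers receive ps = pb + 6 for each unit, where pb is the price buyers pay.
On the curves, pb = 1240/3 - (5/6)q and ps = 76/3 + (1/6)q; the wedge ps − pb = 6 gives 76/3 + (1/6)q − (1240/3 - (5/6)q) = 6, so q' = 394.
Then pb = 1240/3 − (5/6)·394 = 85 and ps = 76/3 + (1/6)·394 = 91.
ΔCS = ½(388 + 394)(90 − 85) = 1955; ΔPS = ½(388 + 394)(91 − 90) = 391.
Government spending = 6 × 394 = 2364.
Net change = 1955 + 391 − 2364 = -18. The loss equals the DWL triangle ½·6·6.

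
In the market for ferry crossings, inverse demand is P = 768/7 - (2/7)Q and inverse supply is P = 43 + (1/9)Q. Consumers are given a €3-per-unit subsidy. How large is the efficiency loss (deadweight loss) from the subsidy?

Deadweight loss = €11.34

Pre-subsidy: 768/7 - (2/7)Q = 43 + (1/9)Q gives Q* = 168.12 and P* = 61.68.
With the rebate, buyers effectively pay Pb = Ps − 3, where Ps is the price sellers receive.
On the curves, Pb = 768/7 - (2/7)Q and Ps = 43 + (1/9)Q; the wedge Ps − Pb = 3 gives 43 + (1/9)Q − (768/7 - (2/7)Q) = 3, so Q' = 175.68.
Then Pb = 768/7 − (2/7)·175.68 = 59.52 and Ps = 43 + (1/9)·175.68 = 62.52.
The subsidy expands output by 175.68 − 168.12 = 7.56 past the efficient level; on those units the gap between marginal cost and willingness to pay runs from 0 up to 3.
DWL = ½ × 3 × 7.56 = 11.34.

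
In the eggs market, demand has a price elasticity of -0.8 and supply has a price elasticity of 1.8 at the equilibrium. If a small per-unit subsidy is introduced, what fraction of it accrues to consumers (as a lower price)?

For a small subsidy around the equilibrium, the benefit split depends on the relative slopes, which at a point are proportional to the elasticities.
Buyer share = εs/(εs + |εd|) = 1.8/(1.8 + 0.8) = 9/13; seller share = |εd|/(εs + |εd|) = 4/13.

Consumer share = 9/13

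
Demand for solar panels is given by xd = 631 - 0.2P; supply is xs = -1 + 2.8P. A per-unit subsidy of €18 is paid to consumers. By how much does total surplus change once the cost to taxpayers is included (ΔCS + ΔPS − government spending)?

Net change in total surplus = -€30.24

Pre-subsidy: 631 - 0.2P = -1 + 2.8P gives P* = 632/3, x* = 8833/15.
With the rebate, buyers effectively pay Pb = Ps − 18, where Ps is the price sellers receive.
Demand in terms of Ps becomes xd = 631 − 0.2(Ps − 18) = 634.6 - 0.2Ps. Setting this equal to supply: 634.6 - 0.2Ps = -1 + 2.8Ps, so Ps = 3178/15.
Buyers pay Pb = 3178/15 − 18 = 2908/15; x' = -1 + 2.8·(3178/15) = 44417/75.
ΔCS = ½(8833/15 + 44417/75)(632/3 − 2908/15) = 9921.184; ΔPS = ½(8833/15 + 44417/75)(3178/15 − 632/3) = 708.656.
Government spending = 18 × 44417/75 = 10660.08.
Net change = 9921.184 + 708.656 − 10660.08 = -30.24. The loss equals the DWL triangle ½·18·3.36.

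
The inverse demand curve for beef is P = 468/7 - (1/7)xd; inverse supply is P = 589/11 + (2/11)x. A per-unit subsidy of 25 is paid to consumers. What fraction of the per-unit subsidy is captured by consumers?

Consumer share = 0.44

Pre-subsidy: 468/7 - (1/7)x = 589/11 + (2/11)x gives x* = 41 and P* = 61.
With the rebate, buyers effectively pay Pb = Ps − 25, where Ps is the price sellers receive.
On the curves, Pb = 468/7 - (1/7)x and Ps = 589/11 + (2/11)x; the wedge Ps − Pb = 25 gives 589/11 + (2/11)x − (468/7 - (1/7)x) = 25, so x' = 118.
Then Pb = 468/7 − (1/7)·118 = 50 and Ps = 589/11 + (2/11)·118 = 75.
Buyers' price falls by P* − Pb = 61 − 50 = 11; sellers' price rises by Ps − P* = 75 − 61 = 14.
So consumers capture 11/25 = 0.44 of each unit of subsidy.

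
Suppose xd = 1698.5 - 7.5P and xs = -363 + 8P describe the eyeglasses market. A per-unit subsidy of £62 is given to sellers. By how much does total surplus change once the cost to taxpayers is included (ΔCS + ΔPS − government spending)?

Pre-subsidy: 1698.5 - 7.5P = -363 + 8P gives P* = 133, x* = 701.
With the subsidy, sellers receive Ps = Pb + 62 for each unit, where Pb is the price buyers pay.
Supply in terms of Pb becomes xs = -363 + 8(Pb + 62) = 133 + 8Pb. Setting this equal to demand: 1698.5 - 7.5Pb = 133 + 8Pb, so Pb = 101.
Sellers receive Ps = 101 + 62 = 163; x' = 1698.5 − 7.5·101 = 941.
ΔCS = ½(701 + 941)(133 − 101) = 26272; ΔPS = ½(701 + 941)(163 − 133) = 24630.
Government spending = 62 × 941 = 58342.
Net change = 26272 + 24630 − 58342 = -7440. The loss equals the DWL triangle ½·62·240.

Net change in total surplus = -£7440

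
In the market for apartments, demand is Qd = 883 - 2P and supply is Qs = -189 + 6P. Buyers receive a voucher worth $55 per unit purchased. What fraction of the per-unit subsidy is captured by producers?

Producer share = 0.25

Pre-subsidy: 883 - 2P = -189 + 6P gives P* = 134, Q* = 615.
With the rebate, buyers effectively pay Pb = Ps − 55, where Ps is the price sellers receive.
Demand in terms of Ps becomes Qd = 883 − 2(Ps − 55) = 993 - 2Ps. Setting this equal to supply: 993 - 2Ps = -189 + 6Ps, so Ps = 147.75.
Buyers pay Pb = 147.75 − 55 = 92.75; Q' = -189 + 6·147.75 = 697.5.
Buyers' price falls by P* − Pb = 134 − 92.75 = 41.25; sellers' price rises by Ps − P* = 147.75 − 134 = 13.75.
So producers capture 13.75/55 = 0.25 of each unit of subsidy.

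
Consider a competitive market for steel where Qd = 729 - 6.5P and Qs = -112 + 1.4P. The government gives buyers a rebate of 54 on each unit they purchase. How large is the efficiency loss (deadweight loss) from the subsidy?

Pre-subsidy: 729 - 6.5P = -112 + 1.4P gives P* = 8410/79, Q* = 2926/79.
With the rebate, buyers effectively pay Pb = Ps − 54, where Ps is the price sellers receive.
Demand in terms of Ps becomes Qd = 729 − 6.5(Ps − 54) = 1080 - 6.5Ps. Setting this equal to supply: 1080 - 6.5Ps = -112 + 1.4Ps, so Ps = 11920/79.
Buyers pay Pb = 11920/79 − 54 = 7654/79; Q' = -112 + 1.4·(11920/79) = 7840/79.
The subsidy expands output by 7840/79 − 2926/79 = 4914/79 past the efficient level; on those units the gap between marginal cost and willingness to pay runs from 0 up to 54.
DWL = ½ × 54 × 4914/79 = 132678/79.

Deadweight loss = 132678/79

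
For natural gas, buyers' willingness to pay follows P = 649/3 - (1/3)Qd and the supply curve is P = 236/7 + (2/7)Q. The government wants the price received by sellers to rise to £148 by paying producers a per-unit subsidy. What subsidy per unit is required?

At a seller price of 148, quantity supplied is -118 + 3.5·148 = 400.
Buyers absorb 400 only when they pay Pb = 649/3 − (1/3)·400 = 83.
s = Ps − Pb = 148 − 83 = 65.

Required subsidy s = £65 per unit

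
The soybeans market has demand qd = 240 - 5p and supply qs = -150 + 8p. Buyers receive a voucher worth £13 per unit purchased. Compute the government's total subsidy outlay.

Government cost = £1690

Pre-subsidy: 240 - 5p = -150 + 8p gives p* = 30, q* = 90.
With the rebate, buyers effectively pay pb = ps − 13, where ps is the price sellers receive.
Demand in terms of ps becomes qd = 240 − 5(ps − 13) = 305 - 5ps. Setting this equal to supply: 305 - 5ps = -150 + 8ps, so ps = 35.
Buyers pay pb = 35 − 13 = 22; q' = -150 + 8·35 = 130.
Government outlay = subsidy × quantity = 13 × 130 = 1690.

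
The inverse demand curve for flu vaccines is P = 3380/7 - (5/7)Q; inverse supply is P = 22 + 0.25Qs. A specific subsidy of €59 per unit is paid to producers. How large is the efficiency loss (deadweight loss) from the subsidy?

Pre-subsidy: 3380/7 - (5/7)Q = 22 + 0.25Q gives Q* = 12904/27 and P* = 3820/27.
With the subsidy, sellers receive Ps = Pb + 59 for each unit, where Pb is the price buyers pay.
On the curves, Pb = 3380/7 - (5/7)Q and Ps = 22 + 0.25Q; the wedge Ps − Pb = 59 gives 22 + 0.25Q − (3380/7 - (5/7)Q) = 59, so Q' = 4852/9.
Then Pb = 3380/7 − (5/7)·(4852/9) = 880/9 and Ps = 22 + 0.25·(4852/9) = 1411/9.
The subsidy expands output by 4852/9 − 12904/27 = 1652/27 past the efficient level; on those units the gap between marginal cost and willingness to pay runs from 0 up to 59.
DWL = ½ × 59 × 1652/27 = 48734/27.

Deadweight loss = 48734/27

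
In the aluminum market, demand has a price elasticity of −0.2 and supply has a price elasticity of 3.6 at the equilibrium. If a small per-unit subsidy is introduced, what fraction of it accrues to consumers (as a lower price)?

Consumer share = 18/19

For a small subsidy around the equilibrium, the benefit split depends on the relative slopes, which at a point are proportional to the elasticities.
Buyer share = εs/(εs + |εd|) = 3.6/(3.6 + 0.2) = 18/19; seller share = |εd|/(εs + |εd|) = 1/19.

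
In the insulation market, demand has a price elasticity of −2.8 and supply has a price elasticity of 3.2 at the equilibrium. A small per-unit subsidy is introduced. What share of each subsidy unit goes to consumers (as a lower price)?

Consumer share = 8/15

For a small subsidy around the equilibrium, the benefit split depends on the relative slopes, which at a point are proportional to the elasticities.
Buyer share = εs/(εs + |εd|) = 3.2/(3.2 + 2.8) = 8/15; seller share = |εd|/(εs + |εd|) = 7/15.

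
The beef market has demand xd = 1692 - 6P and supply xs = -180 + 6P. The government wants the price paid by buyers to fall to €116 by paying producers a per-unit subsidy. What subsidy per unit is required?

Required subsidy s = €80 per unit

At a buyer price of 116, quantity demanded is 1692 − 6·116 = 996.
Sellers supply 996 only when they receive Ps with -180 + 6·Ps = 996, i.e. Ps = 196.
s = Ps − Pb = 196 − 116 = 80.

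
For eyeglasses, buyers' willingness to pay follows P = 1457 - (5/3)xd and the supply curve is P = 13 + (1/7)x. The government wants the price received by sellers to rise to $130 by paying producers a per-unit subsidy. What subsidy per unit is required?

At a seller price of 130, quantity supplied is -91 + 7·130 = 819.
Buyers absorb 819 only when they pay Pb = 1457 − (5/3)·819 = 92.
s = Ps − Pb = 130 − 92 = 38.

Required subsidy s = $38 per unit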